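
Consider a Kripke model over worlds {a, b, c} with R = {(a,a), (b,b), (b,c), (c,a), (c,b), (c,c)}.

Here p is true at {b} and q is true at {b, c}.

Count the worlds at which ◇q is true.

2

a: successors {a}; q there: a:F. ✗
b: successors {b, c}; q there: b:T, c:T. ✓
c: successors {a, b, c}; q there: a:F, b:T, c:T. ✓
Satisfying worlds: {b, c}.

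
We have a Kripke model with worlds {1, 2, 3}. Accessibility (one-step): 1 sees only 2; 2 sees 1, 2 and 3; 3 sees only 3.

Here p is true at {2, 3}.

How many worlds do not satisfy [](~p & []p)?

1: successors {2}; ~p & []p there: 2:F. ✗
2: successors {1, 2, 3}; ~p & []p there: 1:T, 2:F, 3:F. ✗
3: successors {3}; ~p & []p there: 3:F. ✗
Satisfying worlds: ∅.
So [](~p & []p) fails at the other 3 worlds.

3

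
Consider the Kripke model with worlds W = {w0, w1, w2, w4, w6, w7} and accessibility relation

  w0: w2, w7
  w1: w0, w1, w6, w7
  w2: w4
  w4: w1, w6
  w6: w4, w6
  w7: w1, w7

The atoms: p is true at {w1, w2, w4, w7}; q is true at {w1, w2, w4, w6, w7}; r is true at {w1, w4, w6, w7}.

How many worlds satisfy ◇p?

w0: successors {w2, w7}; p there: w2:T, w7:T. ✓
w1: successors {w0, w1, w6, w7}; p there: w0:F, w1:T, w6:F, w7:T. ✓
w2: successors {w4}; p there: w4:T. ✓
w4: successors {w1, w6}; p there: w1:T, w6:F. ✓
w6: successors {w4, w6}; p there: w4:T, w6:F. ✓
w7: successors {w1, w7}; p there: w1:T, w7:T. ✓
Satisfying worlds: {w0, w1, w2, w4, w6, w7}.

6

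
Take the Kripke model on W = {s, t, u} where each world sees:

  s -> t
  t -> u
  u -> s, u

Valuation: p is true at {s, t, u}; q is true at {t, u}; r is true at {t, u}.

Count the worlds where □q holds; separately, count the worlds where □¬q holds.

For □q:
s: successors {t}; q there: t:T. ✓
t: successors {u}; q there: u:T. ✓
u: successors {s, u}; q there: s:F, u:T. ✗
— 2 worlds.
For □¬q:
s: successors {t}; ¬q there: t:F. ✗
t: successors {u}; ¬q there: u:F. ✗
u: successors {s, u}; ¬q there: s:T, u:F. ✗
— 0 worlds.

2 and 0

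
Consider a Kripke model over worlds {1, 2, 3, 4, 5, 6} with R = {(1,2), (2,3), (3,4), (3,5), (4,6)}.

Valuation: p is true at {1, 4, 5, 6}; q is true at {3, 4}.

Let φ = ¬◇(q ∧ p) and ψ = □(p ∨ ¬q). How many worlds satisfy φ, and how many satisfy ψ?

5 and 5

For ¬◇(q ∧ p):
1: ◇(q ∧ p) is F. ✓
2: ◇(q ∧ p) is F. ✓
3: ◇(q ∧ p) is T. ✗
4: ◇(q ∧ p) is F. ✓
5: ◇(q ∧ p) is F. ✓
6: ◇(q ∧ p) is F. ✓
— 5 worlds.
For □(p ∨ ¬q):
1: successors {2}; p ∨ ¬q there: 2:T. ✓
2: successors {3}; p ∨ ¬q there: 3:F. ✗
3: successors {4, 5}; p ∨ ¬q there: 4:T, 5:T. ✓
4: successors {6}; p ∨ ¬q there: 6:T. ✓
5: no successors, so □(p ∨ ¬q) holds vacuously. ✓
6: no successors, so □(p ∨ ¬q) holds vacuously. ✓
— 5 worlds.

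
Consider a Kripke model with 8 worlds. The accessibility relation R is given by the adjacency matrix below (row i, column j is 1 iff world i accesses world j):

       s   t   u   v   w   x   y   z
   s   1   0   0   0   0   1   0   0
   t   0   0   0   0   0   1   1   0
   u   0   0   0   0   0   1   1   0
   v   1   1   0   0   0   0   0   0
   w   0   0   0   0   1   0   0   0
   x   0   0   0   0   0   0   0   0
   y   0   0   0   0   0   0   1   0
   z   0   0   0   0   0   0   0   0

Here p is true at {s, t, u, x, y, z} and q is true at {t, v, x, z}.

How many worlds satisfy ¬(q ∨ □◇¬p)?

3

s: q ∨ □◇¬p is F. ✓
t: q ∨ □◇¬p is T. ✗
u: q ∨ □◇¬p is F. ✓
v: q ∨ □◇¬p is T. ✗
w: q ∨ □◇¬p is T. ✗
x: q ∨ □◇¬p is T. ✗
y: q ∨ □◇¬p is F. ✓
z: q ∨ □◇¬p is T. ✗
Satisfying worlds: {s, u, y}.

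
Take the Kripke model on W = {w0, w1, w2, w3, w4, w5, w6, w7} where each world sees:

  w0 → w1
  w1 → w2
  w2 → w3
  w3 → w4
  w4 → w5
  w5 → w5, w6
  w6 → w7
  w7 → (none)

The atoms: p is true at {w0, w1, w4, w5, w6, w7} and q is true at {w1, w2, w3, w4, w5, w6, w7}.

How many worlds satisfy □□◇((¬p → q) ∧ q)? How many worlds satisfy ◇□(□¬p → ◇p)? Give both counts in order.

For □□◇((¬p → q) ∧ q):
w0: successors {w1}; □◇((¬p → q) ∧ q) there: w1:T. ✓
w1: successors {w2}; □◇((¬p → q) ∧ q) there: w2:T. ✓
w2: successors {w3}; □◇((¬p → q) ∧ q) there: w3:T. ✓
w3: successors {w4}; □◇((¬p → q) ∧ q) there: w4:T. ✓
w4: successors {w5}; □◇((¬p → q) ∧ q) there: w5:T. ✓
w5: successors {w5, w6}; □◇((¬p → q) ∧ q) there: w5:T, w6:F. ✗
w6: successors {w7}; □◇((¬p → q) ∧ q) there: w7:T. ✓
w7: no successors, so □□◇((¬p → q) ∧ q) holds vacuously. ✓
— 7 worlds.
For ◇□(□¬p → ◇p):
w0: successors {w1}; □(□¬p → ◇p) there: w1:F. ✗
w1: successors {w2}; □(□¬p → ◇p) there: w2:T. ✓
w2: successors {w3}; □(□¬p → ◇p) there: w3:T. ✓
w3: successors {w4}; □(□¬p → ◇p) there: w4:T. ✓
w4: successors {w5}; □(□¬p → ◇p) there: w5:T. ✓
w5: successors {w5, w6}; □(□¬p → ◇p) there: w5:T, w6:F. ✓
w6: successors {w7}; □(□¬p → ◇p) there: w7:T. ✓
w7: no successors, so ◇□(□¬p → ◇p) fails. ✗
— 6 worlds.

7 and 6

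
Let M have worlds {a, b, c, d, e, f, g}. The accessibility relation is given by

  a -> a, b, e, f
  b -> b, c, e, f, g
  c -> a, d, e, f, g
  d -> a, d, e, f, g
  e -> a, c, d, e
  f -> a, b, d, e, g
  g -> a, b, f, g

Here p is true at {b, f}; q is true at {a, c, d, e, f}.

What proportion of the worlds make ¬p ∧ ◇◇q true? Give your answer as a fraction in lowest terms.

a: ¬p is T, ◇◇q is T. ✓
b: ¬p is F, ◇◇q is T. ✗
c: ¬p is T, ◇◇q is T. ✓
d: ¬p is T, ◇◇q is T. ✓
e: ¬p is T, ◇◇q is T. ✓
f: ¬p is F, ◇◇q is T. ✗
g: ¬p is T, ◇◇q is T. ✓
That's 5 of 7 worlds, so 5/7.

5/7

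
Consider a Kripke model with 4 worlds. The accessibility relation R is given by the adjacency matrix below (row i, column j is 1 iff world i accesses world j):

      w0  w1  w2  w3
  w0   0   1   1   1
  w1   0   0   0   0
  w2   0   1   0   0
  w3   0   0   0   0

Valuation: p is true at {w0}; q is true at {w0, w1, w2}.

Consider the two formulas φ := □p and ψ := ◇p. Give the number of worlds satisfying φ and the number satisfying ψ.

For □p:
w0: successors {w1, w2, w3}; p there: w1:F, w2:F, w3:F. ✗
w1: no successors, so □p holds vacuously. ✓
w2: successors {w1}; p there: w1:F. ✗
w3: no successors, so □p holds vacuously. ✓
— 2 worlds.
For ◇p:
w0: successors {w1, w2, w3}; p there: w1:F, w2:F, w3:F. ✗
w1: no successors, so ◇p fails. ✗
w2: successors {w1}; p there: w1:F. ✗
w3: no successors, so ◇p fails. ✗
— 0 worlds.

2 and 0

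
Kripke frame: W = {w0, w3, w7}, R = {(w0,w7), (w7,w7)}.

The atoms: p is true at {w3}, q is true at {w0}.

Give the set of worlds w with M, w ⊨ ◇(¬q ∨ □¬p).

{w0, w7}

w0: successors {w7}; ¬q ∨ □¬p there: w7:T. ✓
w3: no successors, so ◇(¬q ∨ □¬p) fails. ✗
w7: successors {w7}; ¬q ∨ □¬p there: w7:T. ✓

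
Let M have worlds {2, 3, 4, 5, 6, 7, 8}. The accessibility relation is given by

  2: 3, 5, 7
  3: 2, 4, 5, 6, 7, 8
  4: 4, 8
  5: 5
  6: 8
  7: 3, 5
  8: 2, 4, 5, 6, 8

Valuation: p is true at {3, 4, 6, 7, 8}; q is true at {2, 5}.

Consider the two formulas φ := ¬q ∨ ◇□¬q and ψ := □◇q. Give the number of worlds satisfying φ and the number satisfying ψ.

For ¬q ∨ ◇□¬q:
2: ¬q is F, ◇□¬q is F. ✗
3: ¬q is T, ◇□¬q is T. ✓
4: ¬q is T, ◇□¬q is T. ✓
5: ¬q is F, ◇□¬q is F. ✗
6: ¬q is T, ◇□¬q is F. ✓
7: ¬q is T, ◇□¬q is F. ✓
8: ¬q is T, ◇□¬q is T. ✓
— 5 worlds.
For □◇q:
2: successors {3, 5, 7}; ◇q there: 3:T, 5:T, 7:T. ✓
3: successors {2, 4, 5, 6, 7, 8}; ◇q there: 2:T, 4:F, 5:T, 6:F, 7:T, 8:T. ✗
4: successors {4, 8}; ◇q there: 4:F, 8:T. ✗
5: successors {5}; ◇q there: 5:T. ✓
6: successors {8}; ◇q there: 8:T. ✓
7: successors {3, 5}; ◇q there: 3:T, 5:T. ✓
8: successors {2, 4, 5, 6, 8}; ◇q there: 2:T, 4:F, 5:T, 6:F, 8:T. ✗
— 4 worlds.

5 and 4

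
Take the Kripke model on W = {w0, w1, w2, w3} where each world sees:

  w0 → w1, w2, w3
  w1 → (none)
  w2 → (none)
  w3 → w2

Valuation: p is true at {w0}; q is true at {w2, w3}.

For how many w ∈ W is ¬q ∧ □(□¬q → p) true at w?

1

w0: ¬q is T, □(□¬q → p) is F. ✗
w1: ¬q is T, □(□¬q → p) is T. ✓
w2: ¬q is F, □(□¬q → p) is T. ✗
w3: ¬q is F, □(□¬q → p) is F. ✗
Satisfying worlds: {w1}.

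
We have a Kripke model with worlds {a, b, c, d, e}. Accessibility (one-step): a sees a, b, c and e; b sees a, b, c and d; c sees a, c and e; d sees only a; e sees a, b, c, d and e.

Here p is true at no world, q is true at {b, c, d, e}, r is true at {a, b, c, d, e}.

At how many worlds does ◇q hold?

4

a: successors {a, b, c, e}; q there: a:F, b:T, c:T, e:T. ✓
b: successors {a, b, c, d}; q there: a:F, b:T, c:T, d:T. ✓
c: successors {a, c, e}; q there: a:F, c:T, e:T. ✓
d: successors {a}; q there: a:F. ✗
e: successors {a, b, c, d, e}; q there: a:F, b:T, c:T, d:T, e:T. ✓
Satisfying worlds: {a, b, c, e}.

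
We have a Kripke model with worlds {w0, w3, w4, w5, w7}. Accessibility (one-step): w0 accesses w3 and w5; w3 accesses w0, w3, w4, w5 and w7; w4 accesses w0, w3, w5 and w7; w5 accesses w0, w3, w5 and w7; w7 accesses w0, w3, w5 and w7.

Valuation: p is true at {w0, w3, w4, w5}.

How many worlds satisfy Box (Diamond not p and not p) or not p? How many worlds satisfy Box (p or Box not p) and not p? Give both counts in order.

1 and 0

For Box (Diamond not p and not p) or not p:
w0: Box (Diamond not p and not p) is F, not p is F. ✗
w3: Box (Diamond not p and not p) is F, not p is F. ✗
w4: Box (Diamond not p and not p) is F, not p is F. ✗
w5: Box (Diamond not p and not p) is F, not p is F. ✗
w7: Box (Diamond not p and not p) is F, not p is T. ✓
— 1 world.
For Box (p or Box not p) and not p:
w0: Box (p or Box not p) is T, not p is F. ✗
w3: Box (p or Box not p) is F, not p is F. ✗
w4: Box (p or Box not p) is F, not p is F. ✗
w5: Box (p or Box not p) is F, not p is F. ✗
w7: Box (p or Box not p) is F, not p is T. ✗
— 0 worlds.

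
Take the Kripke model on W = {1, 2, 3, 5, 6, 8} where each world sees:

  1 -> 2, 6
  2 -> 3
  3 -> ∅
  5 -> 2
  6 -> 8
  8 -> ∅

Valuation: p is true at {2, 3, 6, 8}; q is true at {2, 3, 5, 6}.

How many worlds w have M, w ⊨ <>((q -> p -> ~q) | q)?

4

1: successors {2, 6}; (q -> p -> ~q) | q there: 2:T, 6:T. ✓
2: successors {3}; (q -> p -> ~q) | q there: 3:T. ✓
3: no successors, so <>((q -> p -> ~q) | q) fails. ✗
5: successors {2}; (q -> p -> ~q) | q there: 2:T. ✓
6: successors {8}; (q -> p -> ~q) | q there: 8:T. ✓
8: no successors, so <>((q -> p -> ~q) | q) fails. ✗
Satisfying worlds: {1, 2, 5, 6}.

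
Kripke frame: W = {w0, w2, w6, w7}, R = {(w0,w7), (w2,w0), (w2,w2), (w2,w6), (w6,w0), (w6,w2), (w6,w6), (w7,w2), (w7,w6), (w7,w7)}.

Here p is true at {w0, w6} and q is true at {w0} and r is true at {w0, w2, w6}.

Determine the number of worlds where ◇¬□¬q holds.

3

w0: successors {w7}; ¬□¬q there: w7:F. ✗
w2: successors {w0, w2, w6}; ¬□¬q there: w0:F, w2:T, w6:T. ✓
w6: successors {w0, w2, w6}; ¬□¬q there: w0:F, w2:T, w6:T. ✓
w7: successors {w2, w6, w7}; ¬□¬q there: w2:T, w6:T, w7:F. ✓
Satisfying worlds: {w2, w6, w7}.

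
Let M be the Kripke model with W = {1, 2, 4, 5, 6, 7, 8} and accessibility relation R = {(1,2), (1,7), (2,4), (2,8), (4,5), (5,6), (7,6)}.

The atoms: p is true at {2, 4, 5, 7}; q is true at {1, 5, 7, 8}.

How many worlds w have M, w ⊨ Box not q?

4

1: successors {2, 7}; not q there: 2:T, 7:F. ✗
2: successors {4, 8}; not q there: 4:T, 8:F. ✗
4: successors {5}; not q there: 5:F. ✗
5: successors {6}; not q there: 6:T. ✓
6: no successors, so Box not q holds vacuously. ✓
7: successors {6}; not q there: 6:T. ✓
8: no successors, so Box not q holds vacuously. ✓
Satisfying worlds: {5, 6, 7, 8}.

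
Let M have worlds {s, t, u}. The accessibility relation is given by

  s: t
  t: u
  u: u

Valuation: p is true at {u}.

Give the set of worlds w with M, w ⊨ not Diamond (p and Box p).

{s}

s: Diamond (p and Box p) is F. ✓
t: Diamond (p and Box p) is T. ✗
u: Diamond (p and Box p) is T. ✗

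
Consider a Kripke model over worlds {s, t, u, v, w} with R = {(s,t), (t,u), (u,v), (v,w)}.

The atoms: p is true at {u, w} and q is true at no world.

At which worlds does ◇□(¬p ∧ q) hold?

s: successors {t}; □(¬p ∧ q) there: t:F. ✗
t: successors {u}; □(¬p ∧ q) there: u:F. ✗
u: successors {v}; □(¬p ∧ q) there: v:F. ✗
v: successors {w}; □(¬p ∧ q) there: w:T. ✓
w: no successors, so ◇□(¬p ∧ q) fails. ✗

{v}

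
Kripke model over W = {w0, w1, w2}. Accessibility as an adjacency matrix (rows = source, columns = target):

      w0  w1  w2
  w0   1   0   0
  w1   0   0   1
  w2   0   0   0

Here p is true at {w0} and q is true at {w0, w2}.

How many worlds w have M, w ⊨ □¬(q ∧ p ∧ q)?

w0: successors {w0}; ¬(q ∧ p ∧ q) there: w0:F. ✗
w1: successors {w2}; ¬(q ∧ p ∧ q) there: w2:T. ✓
w2: no successors, so □¬(q ∧ p ∧ q) holds vacuously. ✓
Satisfying worlds: {w1, w2}.

2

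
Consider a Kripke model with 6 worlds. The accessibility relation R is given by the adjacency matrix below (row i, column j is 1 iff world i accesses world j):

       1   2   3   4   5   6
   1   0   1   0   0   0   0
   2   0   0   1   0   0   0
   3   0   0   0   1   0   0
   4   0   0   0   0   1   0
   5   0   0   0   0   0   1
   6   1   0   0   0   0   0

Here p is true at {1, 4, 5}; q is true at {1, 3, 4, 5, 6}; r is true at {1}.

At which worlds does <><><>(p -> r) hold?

{3, 4, 5, 6}

1: successors {2}; <><>(p -> r) there: 2:F. ✗
2: successors {3}; <><>(p -> r) there: 3:F. ✗
3: successors {4}; <><>(p -> r) there: 4:T. ✓
4: successors {5}; <><>(p -> r) there: 5:T. ✓
5: successors {6}; <><>(p -> r) there: 6:T. ✓
6: successors {1}; <><>(p -> r) there: 1:T. ✓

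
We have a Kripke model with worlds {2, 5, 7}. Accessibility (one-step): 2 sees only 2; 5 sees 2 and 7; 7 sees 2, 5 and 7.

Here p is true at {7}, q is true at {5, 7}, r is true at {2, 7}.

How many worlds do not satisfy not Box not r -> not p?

1

2: not Box not r is T, not p is T. ✓
5: not Box not r is T, not p is T. ✓
7: not Box not r is T, not p is F. ✗
Satisfying worlds: {2, 5}.
So not Box not r -> not p fails at the other 1 world.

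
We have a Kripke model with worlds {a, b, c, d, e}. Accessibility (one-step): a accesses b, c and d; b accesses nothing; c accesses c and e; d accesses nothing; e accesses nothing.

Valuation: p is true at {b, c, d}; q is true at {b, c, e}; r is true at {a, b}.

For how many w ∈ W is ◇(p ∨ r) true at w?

a: successors {b, c, d}; p ∨ r there: b:T, c:T, d:T. ✓
b: no successors, so ◇(p ∨ r) fails. ✗
c: successors {c, e}; p ∨ r there: c:T, e:F. ✓
d: no successors, so ◇(p ∨ r) fails. ✗
e: no successors, so ◇(p ∨ r) fails. ✗
Satisfying worlds: {a, c}.

2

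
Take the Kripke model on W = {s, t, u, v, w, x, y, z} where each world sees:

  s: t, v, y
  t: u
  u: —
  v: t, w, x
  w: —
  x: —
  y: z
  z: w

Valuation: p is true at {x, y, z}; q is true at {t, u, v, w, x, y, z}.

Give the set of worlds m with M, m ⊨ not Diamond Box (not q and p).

s: Diamond Box (not q and p) is F. ✓
t: Diamond Box (not q and p) is T. ✗
u: Diamond Box (not q and p) is F. ✓
v: Diamond Box (not q and p) is T. ✗
w: Diamond Box (not q and p) is F. ✓
x: Diamond Box (not q and p) is F. ✓
y: Diamond Box (not q and p) is F. ✓
z: Diamond Box (not q and p) is T. ✗

{s, u, w, x, y}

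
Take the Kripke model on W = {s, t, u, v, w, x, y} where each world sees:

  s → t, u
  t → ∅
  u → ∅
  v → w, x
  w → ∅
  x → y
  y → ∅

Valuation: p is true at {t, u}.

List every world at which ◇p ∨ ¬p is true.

{s, v, w, x, y}

s: ◇p is T, ¬p is T. ✓
t: ◇p is F, ¬p is F. ✗
u: ◇p is F, ¬p is F. ✗
v: ◇p is F, ¬p is T. ✓
w: ◇p is F, ¬p is T. ✓
x: ◇p is F, ¬p is T. ✓
y: ◇p is F, ¬p is T. ✓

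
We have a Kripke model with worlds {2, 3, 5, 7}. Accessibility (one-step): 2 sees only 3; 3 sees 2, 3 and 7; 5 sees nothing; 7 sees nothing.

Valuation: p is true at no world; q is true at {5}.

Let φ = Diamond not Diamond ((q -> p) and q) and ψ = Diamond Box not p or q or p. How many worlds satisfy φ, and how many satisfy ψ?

2 and 3

For Diamond not Diamond ((q -> p) and q):
2: successors {3}; not Diamond ((q -> p) and q) there: 3:T. ✓
3: successors {2, 3, 7}; not Diamond ((q -> p) and q) there: 2:T, 3:T, 7:T. ✓
5: no successors, so Diamond not Diamond ((q -> p) and q) fails. ✗
7: no successors, so Diamond not Diamond ((q -> p) and q) fails. ✗
— 2 worlds.
For Diamond Box not p or q or p:
2: Diamond Box not p is T, q or p is F. ✓
3: Diamond Box not p is T, q or p is F. ✓
5: Diamond Box not p is F, q or p is T. ✓
7: Diamond Box not p is F, q or p is F. ✗
— 3 worlds.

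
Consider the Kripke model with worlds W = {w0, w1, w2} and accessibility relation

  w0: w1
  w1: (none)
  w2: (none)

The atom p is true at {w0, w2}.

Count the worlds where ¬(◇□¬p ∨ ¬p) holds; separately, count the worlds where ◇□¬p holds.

For ¬(◇□¬p ∨ ¬p):
w0: ◇□¬p ∨ ¬p is T. ✗
w1: ◇□¬p ∨ ¬p is T. ✗
w2: ◇□¬p ∨ ¬p is F. ✓
— 1 world.
For ◇□¬p:
w0: successors {w1}; □¬p there: w1:T. ✓
w1: no successors, so ◇□¬p fails. ✗
w2: no successors, so ◇□¬p fails. ✗
— 1 world.

1 and 1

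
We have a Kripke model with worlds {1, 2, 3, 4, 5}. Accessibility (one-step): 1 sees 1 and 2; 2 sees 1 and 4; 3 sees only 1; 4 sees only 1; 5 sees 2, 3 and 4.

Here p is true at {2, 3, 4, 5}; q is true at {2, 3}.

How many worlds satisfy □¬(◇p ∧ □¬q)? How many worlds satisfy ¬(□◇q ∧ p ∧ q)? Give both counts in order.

3 and 4

For □¬(◇p ∧ □¬q):
1: successors {1, 2}; ¬(◇p ∧ □¬q) there: 1:T, 2:F. ✗
2: successors {1, 4}; ¬(◇p ∧ □¬q) there: 1:T, 4:T. ✓
3: successors {1}; ¬(◇p ∧ □¬q) there: 1:T. ✓
4: successors {1}; ¬(◇p ∧ □¬q) there: 1:T. ✓
5: successors {2, 3, 4}; ¬(◇p ∧ □¬q) there: 2:F, 3:T, 4:T. ✗
— 3 worlds.
For ¬(□◇q ∧ p ∧ q):
1: □◇q ∧ p ∧ q is F. ✓
2: □◇q ∧ p ∧ q is F. ✓
3: □◇q ∧ p ∧ q is T. ✗
4: □◇q ∧ p ∧ q is F. ✓
5: □◇q ∧ p ∧ q is F. ✓
— 4 worlds.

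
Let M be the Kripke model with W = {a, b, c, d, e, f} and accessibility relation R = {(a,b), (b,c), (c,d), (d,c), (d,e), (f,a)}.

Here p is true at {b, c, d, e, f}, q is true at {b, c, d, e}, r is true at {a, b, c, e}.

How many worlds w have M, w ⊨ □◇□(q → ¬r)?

3

a: successors {b}; ◇□(q → ¬r) there: b:T. ✓
b: successors {c}; ◇□(q → ¬r) there: c:F. ✗
c: successors {d}; ◇□(q → ¬r) there: d:T. ✓
d: successors {c, e}; ◇□(q → ¬r) there: c:F, e:F. ✗
e: no successors, so □◇□(q → ¬r) holds vacuously. ✓
f: successors {a}; ◇□(q → ¬r) there: a:F. ✗
Satisfying worlds: {a, c, e}.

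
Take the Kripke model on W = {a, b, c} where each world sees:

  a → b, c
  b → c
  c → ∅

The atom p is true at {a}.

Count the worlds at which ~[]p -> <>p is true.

1

a: ~[]p is T, <>p is F. ✗
b: ~[]p is T, <>p is F. ✗
c: ~[]p is F, <>p is F. ✓
Satisfying worlds: {c}.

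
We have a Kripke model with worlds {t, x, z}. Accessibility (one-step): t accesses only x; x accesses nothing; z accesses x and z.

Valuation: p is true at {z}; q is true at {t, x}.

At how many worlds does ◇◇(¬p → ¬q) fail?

t: successors {x}; ◇(¬p → ¬q) there: x:F. ✗
x: no successors, so ◇◇(¬p → ¬q) fails. ✗
z: successors {x, z}; ◇(¬p → ¬q) there: x:F, z:T. ✓
Satisfying worlds: {z}.
So ◇◇(¬p → ¬q) fails at the other 2 worlds.

2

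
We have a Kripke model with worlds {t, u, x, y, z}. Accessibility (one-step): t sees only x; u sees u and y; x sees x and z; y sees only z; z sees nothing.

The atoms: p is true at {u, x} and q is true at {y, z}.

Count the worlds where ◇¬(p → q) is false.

2

t: successors {x}; ¬(p → q) there: x:T. ✓
u: successors {u, y}; ¬(p → q) there: u:T, y:F. ✓
x: successors {x, z}; ¬(p → q) there: x:T, z:F. ✓
y: successors {z}; ¬(p → q) there: z:F. ✗
z: no successors, so ◇¬(p → q) fails. ✗
Satisfying worlds: {t, u, x}.
So ◇¬(p → q) fails at the other 2 worlds.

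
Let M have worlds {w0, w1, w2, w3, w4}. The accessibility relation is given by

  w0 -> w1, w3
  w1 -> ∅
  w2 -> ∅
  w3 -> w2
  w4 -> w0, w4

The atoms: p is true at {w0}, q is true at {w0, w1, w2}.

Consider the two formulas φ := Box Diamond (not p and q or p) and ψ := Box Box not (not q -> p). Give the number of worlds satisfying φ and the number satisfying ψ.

3 and 3

For Box Diamond (not p and q or p):
w0: successors {w1, w3}; Diamond (not p and q or p) there: w1:F, w3:T. ✗
w1: no successors, so Box Diamond (not p and q or p) holds vacuously. ✓
w2: no successors, so Box Diamond (not p and q or p) holds vacuously. ✓
w3: successors {w2}; Diamond (not p and q or p) there: w2:F. ✗
w4: successors {w0, w4}; Diamond (not p and q or p) there: w0:T, w4:T. ✓
— 3 worlds.
For Box Box not (not q -> p):
w0: successors {w1, w3}; Box not (not q -> p) there: w1:T, w3:F. ✗
w1: no successors, so Box Box not (not q -> p) holds vacuously. ✓
w2: no successors, so Box Box not (not q -> p) holds vacuously. ✓
w3: successors {w2}; Box not (not q -> p) there: w2:T. ✓
w4: successors {w0, w4}; Box not (not q -> p) there: w0:F, w4:F. ✗
— 3 worlds.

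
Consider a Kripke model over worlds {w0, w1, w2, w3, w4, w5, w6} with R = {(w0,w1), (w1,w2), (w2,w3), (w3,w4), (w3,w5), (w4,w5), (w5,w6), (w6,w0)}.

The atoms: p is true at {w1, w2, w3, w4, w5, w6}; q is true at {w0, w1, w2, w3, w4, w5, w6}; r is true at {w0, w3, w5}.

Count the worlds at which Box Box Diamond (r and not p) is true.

w0: successors {w1}; Box Diamond (r and not p) there: w1:F. ✗
w1: successors {w2}; Box Diamond (r and not p) there: w2:F. ✗
w2: successors {w3}; Box Diamond (r and not p) there: w3:F. ✗
w3: successors {w4, w5}; Box Diamond (r and not p) there: w4:F, w5:T. ✗
w4: successors {w5}; Box Diamond (r and not p) there: w5:T. ✓
w5: successors {w6}; Box Diamond (r and not p) there: w6:F. ✗
w6: successors {w0}; Box Diamond (r and not p) there: w0:F. ✗
Satisfying worlds: {w4}.

1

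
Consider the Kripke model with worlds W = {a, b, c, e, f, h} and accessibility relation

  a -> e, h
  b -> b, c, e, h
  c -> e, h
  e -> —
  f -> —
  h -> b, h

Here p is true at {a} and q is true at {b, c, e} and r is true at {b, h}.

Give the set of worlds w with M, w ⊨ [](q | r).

a: successors {e, h}; q | r there: e:T, h:T. ✓
b: successors {b, c, e, h}; q | r there: b:T, c:T, e:T, h:T. ✓
c: successors {e, h}; q | r there: e:T, h:T. ✓
e: no successors, so [](q | r) holds vacuously. ✓
f: no successors, so [](q | r) holds vacuously. ✓
h: successors {b, h}; q | r there: b:T, h:T. ✓

{a, b, c, e, f, h}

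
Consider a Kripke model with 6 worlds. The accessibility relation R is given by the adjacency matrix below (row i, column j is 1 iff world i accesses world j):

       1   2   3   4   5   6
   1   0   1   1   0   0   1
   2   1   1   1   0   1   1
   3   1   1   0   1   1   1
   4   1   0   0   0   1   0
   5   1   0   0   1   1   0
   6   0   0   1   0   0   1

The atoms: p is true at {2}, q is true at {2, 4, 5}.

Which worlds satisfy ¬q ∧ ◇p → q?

{2, 4, 5, 6}

1: ¬q ∧ ◇p is T, q is F. ✗
2: ¬q ∧ ◇p is F, q is T. ✓
3: ¬q ∧ ◇p is T, q is F. ✗
4: ¬q ∧ ◇p is F, q is T. ✓
5: ¬q ∧ ◇p is F, q is T. ✓
6: ¬q ∧ ◇p is F, q is F. ✓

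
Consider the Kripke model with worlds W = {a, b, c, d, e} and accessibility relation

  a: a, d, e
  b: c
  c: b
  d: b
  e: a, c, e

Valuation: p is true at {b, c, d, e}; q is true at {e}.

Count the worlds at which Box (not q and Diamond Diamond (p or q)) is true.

a: successors {a, d, e}; not q and Diamond Diamond (p or q) there: a:T, d:T, e:F. ✗
b: successors {c}; not q and Diamond Diamond (p or q) there: c:T. ✓
c: successors {b}; not q and Diamond Diamond (p or q) there: b:T. ✓
d: successors {b}; not q and Diamond Diamond (p or q) there: b:T. ✓
e: successors {a, c, e}; not q and Diamond Diamond (p or q) there: a:T, c:T, e:F. ✗
Satisfying worlds: {b, c, d}.

3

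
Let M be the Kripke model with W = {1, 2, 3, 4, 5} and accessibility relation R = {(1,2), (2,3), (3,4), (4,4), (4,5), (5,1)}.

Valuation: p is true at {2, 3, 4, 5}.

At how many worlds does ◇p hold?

1: successors {2}; p there: 2:T. ✓
2: successors {3}; p there: 3:T. ✓
3: successors {4}; p there: 4:T. ✓
4: successors {4, 5}; p there: 4:T, 5:T. ✓
5: successors {1}; p there: 1:F. ✗
Satisfying worlds: {1, 2, 3, 4}.

4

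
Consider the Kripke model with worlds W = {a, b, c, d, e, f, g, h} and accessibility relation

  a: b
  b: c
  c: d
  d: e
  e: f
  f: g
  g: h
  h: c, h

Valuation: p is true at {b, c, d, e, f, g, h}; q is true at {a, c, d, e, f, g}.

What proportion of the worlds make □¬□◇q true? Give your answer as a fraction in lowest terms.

a: successors {b}; ¬□◇q there: b:F. ✗
b: successors {c}; ¬□◇q there: c:F. ✗
c: successors {d}; ¬□◇q there: d:F. ✗
d: successors {e}; ¬□◇q there: e:F. ✗
e: successors {f}; ¬□◇q there: f:T. ✓
f: successors {g}; ¬□◇q there: g:F. ✗
g: successors {h}; ¬□◇q there: h:F. ✗
h: successors {c, h}; ¬□◇q there: c:F, h:F. ✗
That's 1 of 8 worlds, so 1/8.

1/8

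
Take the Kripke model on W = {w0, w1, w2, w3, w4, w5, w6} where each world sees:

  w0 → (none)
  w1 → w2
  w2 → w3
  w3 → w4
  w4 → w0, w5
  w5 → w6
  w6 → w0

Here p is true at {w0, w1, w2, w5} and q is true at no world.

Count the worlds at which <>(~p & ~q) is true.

3

w0: no successors, so <>(~p & ~q) fails. ✗
w1: successors {w2}; ~p & ~q there: w2:F. ✗
w2: successors {w3}; ~p & ~q there: w3:T. ✓
w3: successors {w4}; ~p & ~q there: w4:T. ✓
w4: successors {w0, w5}; ~p & ~q there: w0:F, w5:F. ✗
w5: successors {w6}; ~p & ~q there: w6:T. ✓
w6: successors {w0}; ~p & ~q there: w0:F. ✗
Satisfying worlds: {w2, w3, w5}.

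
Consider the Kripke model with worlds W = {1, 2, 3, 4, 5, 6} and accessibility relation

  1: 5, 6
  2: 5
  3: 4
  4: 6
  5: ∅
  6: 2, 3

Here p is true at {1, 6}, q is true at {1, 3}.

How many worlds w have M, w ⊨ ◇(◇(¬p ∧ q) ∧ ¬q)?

2

1: successors {5, 6}; ◇(¬p ∧ q) ∧ ¬q there: 5:F, 6:T. ✓
2: successors {5}; ◇(¬p ∧ q) ∧ ¬q there: 5:F. ✗
3: successors {4}; ◇(¬p ∧ q) ∧ ¬q there: 4:F. ✗
4: successors {6}; ◇(¬p ∧ q) ∧ ¬q there: 6:T. ✓
5: no successors, so ◇(◇(¬p ∧ q) ∧ ¬q) fails. ✗
6: successors {2, 3}; ◇(¬p ∧ q) ∧ ¬q there: 2:F, 3:F. ✗
Satisfying worlds: {1, 4}.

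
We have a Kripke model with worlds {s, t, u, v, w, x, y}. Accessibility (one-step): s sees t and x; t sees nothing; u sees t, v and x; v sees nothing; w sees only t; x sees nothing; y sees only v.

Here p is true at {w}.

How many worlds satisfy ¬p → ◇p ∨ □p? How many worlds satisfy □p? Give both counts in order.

4 and 3

For ¬p → ◇p ∨ □p:
s: ¬p is T, ◇p ∨ □p is F. ✗
t: ¬p is T, ◇p ∨ □p is T. ✓
u: ¬p is T, ◇p ∨ □p is F. ✗
v: ¬p is T, ◇p ∨ □p is T. ✓
w: ¬p is F, ◇p ∨ □p is F. ✓
x: ¬p is T, ◇p ∨ □p is T. ✓
y: ¬p is T, ◇p ∨ □p is F. ✗
— 4 worlds.
For □p:
s: successors {t, x}; p there: t:F, x:F. ✗
t: no successors, so □p holds vacuously. ✓
u: successors {t, v, x}; p there: t:F, v:F, x:F. ✗
v: no successors, so □p holds vacuously. ✓
w: successors {t}; p there: t:F. ✗
x: no successors, so □p holds vacuously. ✓
y: successors {v}; p there: v:F. ✗
— 3 worlds.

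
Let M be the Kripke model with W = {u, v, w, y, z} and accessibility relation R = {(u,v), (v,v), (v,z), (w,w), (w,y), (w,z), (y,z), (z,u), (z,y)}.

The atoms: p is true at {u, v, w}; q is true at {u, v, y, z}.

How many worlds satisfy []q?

u: successors {v}; q there: v:T. ✓
v: successors {v, z}; q there: v:T, z:T. ✓
w: successors {w, y, z}; q there: w:F, y:T, z:T. ✗
y: successors {z}; q there: z:T. ✓
z: successors {u, y}; q there: u:T, y:T. ✓
Satisfying worlds: {u, v, y, z}.

4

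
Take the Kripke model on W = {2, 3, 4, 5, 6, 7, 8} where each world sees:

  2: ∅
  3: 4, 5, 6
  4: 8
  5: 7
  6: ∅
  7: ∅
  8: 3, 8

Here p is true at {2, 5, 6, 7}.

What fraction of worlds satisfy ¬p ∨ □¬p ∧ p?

2: ¬p is F, □¬p ∧ p is T. ✓
3: ¬p is T, □¬p ∧ p is F. ✓
4: ¬p is T, □¬p ∧ p is F. ✓
5: ¬p is F, □¬p ∧ p is F. ✗
6: ¬p is F, □¬p ∧ p is T. ✓
7: ¬p is F, □¬p ∧ p is T. ✓
8: ¬p is T, □¬p ∧ p is F. ✓
That's 6 of 7 worlds, so 6/7.

6/7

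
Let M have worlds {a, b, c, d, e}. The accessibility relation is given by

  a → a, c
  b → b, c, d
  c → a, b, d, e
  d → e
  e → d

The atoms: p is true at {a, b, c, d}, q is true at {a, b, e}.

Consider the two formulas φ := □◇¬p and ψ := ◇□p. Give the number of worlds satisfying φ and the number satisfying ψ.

For □◇¬p:
a: successors {a, c}; ◇¬p there: a:F, c:T. ✗
b: successors {b, c, d}; ◇¬p there: b:F, c:T, d:T. ✗
c: successors {a, b, d, e}; ◇¬p there: a:F, b:F, d:T, e:F. ✗
d: successors {e}; ◇¬p there: e:F. ✗
e: successors {d}; ◇¬p there: d:T. ✓
— 1 world.
For ◇□p:
a: successors {a, c}; □p there: a:T, c:F. ✓
b: successors {b, c, d}; □p there: b:T, c:F, d:F. ✓
c: successors {a, b, d, e}; □p there: a:T, b:T, d:F, e:T. ✓
d: successors {e}; □p there: e:T. ✓
e: successors {d}; □p there: d:F. ✗
— 4 worlds.

1 and 4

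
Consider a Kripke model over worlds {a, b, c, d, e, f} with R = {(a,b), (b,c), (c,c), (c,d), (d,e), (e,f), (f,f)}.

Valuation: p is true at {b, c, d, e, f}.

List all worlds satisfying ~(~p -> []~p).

a: ~p -> []~p is F. ✓
b: ~p -> []~p is T. ✗
c: ~p -> []~p is T. ✗
d: ~p -> []~p is T. ✗
e: ~p -> []~p is T. ✗
f: ~p -> []~p is T. ✗

{a}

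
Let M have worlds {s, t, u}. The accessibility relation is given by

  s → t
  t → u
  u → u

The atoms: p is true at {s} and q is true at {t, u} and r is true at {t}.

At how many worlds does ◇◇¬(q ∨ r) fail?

3

s: successors {t}; ◇¬(q ∨ r) there: t:F. ✗
t: successors {u}; ◇¬(q ∨ r) there: u:F. ✗
u: successors {u}; ◇¬(q ∨ r) there: u:F. ✗
Satisfying worlds: ∅.
So ◇◇¬(q ∨ r) fails at the other 3 worlds.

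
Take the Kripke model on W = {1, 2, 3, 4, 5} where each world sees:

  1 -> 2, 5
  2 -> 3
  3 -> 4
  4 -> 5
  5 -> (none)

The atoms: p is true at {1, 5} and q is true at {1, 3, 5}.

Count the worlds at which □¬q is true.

2

1: successors {2, 5}; ¬q there: 2:T, 5:F. ✗
2: successors {3}; ¬q there: 3:F. ✗
3: successors {4}; ¬q there: 4:T. ✓
4: successors {5}; ¬q there: 5:F. ✗
5: no successors, so □¬q holds vacuously. ✓
Satisfying worlds: {3, 5}.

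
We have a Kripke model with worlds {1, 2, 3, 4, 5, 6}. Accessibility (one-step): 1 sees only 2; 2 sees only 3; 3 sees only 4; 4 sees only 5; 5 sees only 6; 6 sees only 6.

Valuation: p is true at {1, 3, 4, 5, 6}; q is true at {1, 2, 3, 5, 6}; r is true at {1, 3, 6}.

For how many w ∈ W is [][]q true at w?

1: successors {2}; []q there: 2:T. ✓
2: successors {3}; []q there: 3:F. ✗
3: successors {4}; []q there: 4:T. ✓
4: successors {5}; []q there: 5:T. ✓
5: successors {6}; []q there: 6:T. ✓
6: successors {6}; []q there: 6:T. ✓
Satisfying worlds: {1, 3, 4, 5, 6}.

5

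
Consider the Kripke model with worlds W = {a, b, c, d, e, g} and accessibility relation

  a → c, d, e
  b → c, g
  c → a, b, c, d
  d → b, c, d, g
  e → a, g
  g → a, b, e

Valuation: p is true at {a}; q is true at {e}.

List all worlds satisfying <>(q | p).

{a, c, e, g}

a: successors {c, d, e}; q | p there: c:F, d:F, e:T. ✓
b: successors {c, g}; q | p there: c:F, g:F. ✗
c: successors {a, b, c, d}; q | p there: a:T, b:F, c:F, d:F. ✓
d: successors {b, c, d, g}; q | p there: b:F, c:F, d:F, g:F. ✗
e: successors {a, g}; q | p there: a:T, g:F. ✓
g: successors {a, b, e}; q | p there: a:T, b:F, e:T. ✓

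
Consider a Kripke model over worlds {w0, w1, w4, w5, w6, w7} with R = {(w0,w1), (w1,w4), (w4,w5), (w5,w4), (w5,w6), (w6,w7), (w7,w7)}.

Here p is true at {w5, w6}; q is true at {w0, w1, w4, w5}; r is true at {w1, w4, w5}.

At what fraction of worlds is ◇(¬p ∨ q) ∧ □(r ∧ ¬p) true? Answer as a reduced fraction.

1/3

w0: ◇(¬p ∨ q) is T, □(r ∧ ¬p) is T. ✓
w1: ◇(¬p ∨ q) is T, □(r ∧ ¬p) is T. ✓
w4: ◇(¬p ∨ q) is T, □(r ∧ ¬p) is F. ✗
w5: ◇(¬p ∨ q) is T, □(r ∧ ¬p) is F. ✗
w6: ◇(¬p ∨ q) is T, □(r ∧ ¬p) is F. ✗
w7: ◇(¬p ∨ q) is T, □(r ∧ ¬p) is F. ✗
That's 2 of 6 worlds, so 2/6 = 1/3.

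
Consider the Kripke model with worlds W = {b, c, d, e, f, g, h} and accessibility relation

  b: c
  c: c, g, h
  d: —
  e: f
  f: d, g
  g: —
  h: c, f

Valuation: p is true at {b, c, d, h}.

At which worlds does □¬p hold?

{d, e, g}

b: successors {c}; ¬p there: c:F. ✗
c: successors {c, g, h}; ¬p there: c:F, g:T, h:F. ✗
d: no successors, so □¬p holds vacuously. ✓
e: successors {f}; ¬p there: f:T. ✓
f: successors {d, g}; ¬p there: d:F, g:T. ✗
g: no successors, so □¬p holds vacuously. ✓
h: successors {c, f}; ¬p there: c:F, f:T. ✗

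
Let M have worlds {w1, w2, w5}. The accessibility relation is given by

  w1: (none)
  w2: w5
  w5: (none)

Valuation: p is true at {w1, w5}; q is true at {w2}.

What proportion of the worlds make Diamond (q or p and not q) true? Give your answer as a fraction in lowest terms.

1/3

w1: no successors, so Diamond (q or p and not q) fails. ✗
w2: successors {w5}; q or p and not q there: w5:T. ✓
w5: no successors, so Diamond (q or p and not q) fails. ✗
That's 1 of 3 worlds, so 1/3.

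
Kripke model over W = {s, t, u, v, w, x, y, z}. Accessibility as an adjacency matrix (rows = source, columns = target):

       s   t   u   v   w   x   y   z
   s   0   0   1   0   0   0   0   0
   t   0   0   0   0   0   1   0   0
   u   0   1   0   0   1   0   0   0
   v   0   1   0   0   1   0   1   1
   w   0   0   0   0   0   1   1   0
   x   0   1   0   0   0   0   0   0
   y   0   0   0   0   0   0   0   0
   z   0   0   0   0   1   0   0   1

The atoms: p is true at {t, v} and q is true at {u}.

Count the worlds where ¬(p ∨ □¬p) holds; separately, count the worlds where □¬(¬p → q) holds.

For ¬(p ∨ □¬p):
s: p ∨ □¬p is T. ✗
t: p ∨ □¬p is T. ✗
u: p ∨ □¬p is F. ✓
v: p ∨ □¬p is T. ✗
w: p ∨ □¬p is T. ✗
x: p ∨ □¬p is F. ✓
y: p ∨ □¬p is T. ✗
z: p ∨ □¬p is T. ✗
— 2 worlds.
For □¬(¬p → q):
s: successors {u}; ¬(¬p → q) there: u:F. ✗
t: successors {x}; ¬(¬p → q) there: x:T. ✓
u: successors {t, w}; ¬(¬p → q) there: t:F, w:T. ✗
v: successors {t, w, y, z}; ¬(¬p → q) there: t:F, w:T, y:T, z:T. ✗
w: successors {x, y}; ¬(¬p → q) there: x:T, y:T. ✓
x: successors {t}; ¬(¬p → q) there: t:F. ✗
y: no successors, so □¬(¬p → q) holds vacuously. ✓
z: successors {w, z}; ¬(¬p → q) there: w:T, z:T. ✓
— 4 worlds.

2 and 4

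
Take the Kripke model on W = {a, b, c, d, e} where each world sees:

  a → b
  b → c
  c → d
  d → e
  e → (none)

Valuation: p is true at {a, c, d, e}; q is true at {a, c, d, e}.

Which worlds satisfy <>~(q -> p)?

∅

a: successors {b}; ~(q -> p) there: b:F. ✗
b: successors {c}; ~(q -> p) there: c:F. ✗
c: successors {d}; ~(q -> p) there: d:F. ✗
d: successors {e}; ~(q -> p) there: e:F. ✗
e: no successors, so <>~(q -> p) fails. ✗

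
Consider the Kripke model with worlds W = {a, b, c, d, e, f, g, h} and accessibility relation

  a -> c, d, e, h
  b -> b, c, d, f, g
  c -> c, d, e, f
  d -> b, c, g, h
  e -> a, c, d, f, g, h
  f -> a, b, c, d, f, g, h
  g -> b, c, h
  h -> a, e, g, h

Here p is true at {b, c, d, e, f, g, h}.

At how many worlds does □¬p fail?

8

a: successors {c, d, e, h}; ¬p there: c:F, d:F, e:F, h:F. ✗
b: successors {b, c, d, f, g}; ¬p there: b:F, c:F, d:F, f:F, g:F. ✗
c: successors {c, d, e, f}; ¬p there: c:F, d:F, e:F, f:F. ✗
d: successors {b, c, g, h}; ¬p there: b:F, c:F, g:F, h:F. ✗
e: successors {a, c, d, f, g, h}; ¬p there: a:T, c:F, d:F, f:F, g:F, h:F. ✗
f: successors {a, b, c, d, f, g, h}; ¬p there: a:T, b:F, c:F, d:F, f:F, g:F, h:F. ✗
g: successors {b, c, h}; ¬p there: b:F, c:F, h:F. ✗
h: successors {a, e, g, h}; ¬p there: a:T, e:F, g:F, h:F. ✗
Satisfying worlds: ∅.
So □¬p fails at the other 8 worlds.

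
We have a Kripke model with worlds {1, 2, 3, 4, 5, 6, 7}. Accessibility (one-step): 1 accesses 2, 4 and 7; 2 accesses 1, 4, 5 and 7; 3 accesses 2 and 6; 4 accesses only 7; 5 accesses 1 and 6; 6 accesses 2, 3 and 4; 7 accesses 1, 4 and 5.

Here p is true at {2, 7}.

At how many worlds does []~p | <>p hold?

1: []~p is F, <>p is T. ✓
2: []~p is F, <>p is T. ✓
3: []~p is F, <>p is T. ✓
4: []~p is F, <>p is T. ✓
5: []~p is T, <>p is F. ✓
6: []~p is F, <>p is T. ✓
7: []~p is T, <>p is F. ✓
Satisfying worlds: {1, 2, 3, 4, 5, 6, 7}.

7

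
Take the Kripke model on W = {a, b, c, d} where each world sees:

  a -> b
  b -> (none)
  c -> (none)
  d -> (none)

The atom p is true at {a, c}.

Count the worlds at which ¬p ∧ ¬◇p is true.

2

a: ¬p is F, ¬◇p is T. ✗
b: ¬p is T, ¬◇p is T. ✓
c: ¬p is F, ¬◇p is T. ✗
d: ¬p is T, ¬◇p is T. ✓
Satisfying worlds: {b, d}.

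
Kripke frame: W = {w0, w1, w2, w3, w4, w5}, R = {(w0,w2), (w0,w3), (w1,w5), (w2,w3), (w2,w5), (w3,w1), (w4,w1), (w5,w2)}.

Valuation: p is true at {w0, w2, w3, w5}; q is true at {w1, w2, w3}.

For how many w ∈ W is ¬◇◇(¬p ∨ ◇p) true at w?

w0: ◇◇(¬p ∨ ◇p) is T. ✗
w1: ◇◇(¬p ∨ ◇p) is T. ✗
w2: ◇◇(¬p ∨ ◇p) is T. ✗
w3: ◇◇(¬p ∨ ◇p) is T. ✗
w4: ◇◇(¬p ∨ ◇p) is T. ✗
w5: ◇◇(¬p ∨ ◇p) is T. ✗
Satisfying worlds: ∅.

0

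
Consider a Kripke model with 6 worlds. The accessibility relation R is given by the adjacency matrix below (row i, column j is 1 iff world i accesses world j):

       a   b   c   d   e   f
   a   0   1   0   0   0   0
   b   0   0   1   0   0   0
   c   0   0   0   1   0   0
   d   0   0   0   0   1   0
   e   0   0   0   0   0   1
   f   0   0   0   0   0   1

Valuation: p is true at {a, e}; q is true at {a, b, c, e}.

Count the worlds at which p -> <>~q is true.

5

a: p is T, <>~q is F. ✗
b: p is F, <>~q is F. ✓
c: p is F, <>~q is T. ✓
d: p is F, <>~q is F. ✓
e: p is T, <>~q is T. ✓
f: p is F, <>~q is T. ✓
Satisfying worlds: {b, c, d, e, f}.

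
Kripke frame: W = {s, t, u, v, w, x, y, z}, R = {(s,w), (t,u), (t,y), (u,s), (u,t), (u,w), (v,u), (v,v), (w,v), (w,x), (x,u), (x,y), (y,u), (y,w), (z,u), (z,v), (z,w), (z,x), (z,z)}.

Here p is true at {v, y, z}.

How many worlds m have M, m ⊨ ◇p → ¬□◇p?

s: ◇p is F, ¬□◇p is F. ✓
t: ◇p is T, ¬□◇p is T. ✓
u: ◇p is F, ¬□◇p is T. ✓
v: ◇p is T, ¬□◇p is T. ✓
w: ◇p is T, ¬□◇p is F. ✗
x: ◇p is T, ¬□◇p is T. ✓
y: ◇p is F, ¬□◇p is T. ✓
z: ◇p is T, ¬□◇p is T. ✓
Satisfying worlds: {s, t, u, v, x, y, z}.

7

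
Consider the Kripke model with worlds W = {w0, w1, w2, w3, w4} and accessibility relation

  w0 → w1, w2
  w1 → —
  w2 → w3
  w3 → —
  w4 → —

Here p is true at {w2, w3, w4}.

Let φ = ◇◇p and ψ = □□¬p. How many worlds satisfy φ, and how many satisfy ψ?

1 and 4

For ◇◇p:
w0: successors {w1, w2}; ◇p there: w1:F, w2:T. ✓
w1: no successors, so ◇◇p fails. ✗
w2: successors {w3}; ◇p there: w3:F. ✗
w3: no successors, so ◇◇p fails. ✗
w4: no successors, so ◇◇p fails. ✗
— 1 world.
For □□¬p:
w0: successors {w1, w2}; □¬p there: w1:T, w2:F. ✗
w1: no successors, so □□¬p holds vacuously. ✓
w2: successors {w3}; □¬p there: w3:T. ✓
w3: no successors, so □□¬p holds vacuously. ✓
w4: no successors, so □□¬p holds vacuously. ✓
— 4 worlds.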